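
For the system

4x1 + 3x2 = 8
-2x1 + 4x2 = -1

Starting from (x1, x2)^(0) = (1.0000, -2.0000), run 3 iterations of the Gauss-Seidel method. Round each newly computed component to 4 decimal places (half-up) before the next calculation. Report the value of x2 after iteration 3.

Iteration 1:
  x1 = (8 - (3)·-2.0000) / (4) = 3.5000
  x2 = (-1 - (-2)·3.5000) / (4) = 1.5000
Iteration 2:
  x1 = (8 - (3)·1.5000) / (4) = 0.8750
  x2 = (-1 - (-2)·0.8750) / (4) = 0.1875
Iteration 3:
  x1 = (8 - (3)·0.1875) / (4) = 1.8594
  x2 = (-1 - (-2)·1.8594) / (4) = 0.6797

0.6797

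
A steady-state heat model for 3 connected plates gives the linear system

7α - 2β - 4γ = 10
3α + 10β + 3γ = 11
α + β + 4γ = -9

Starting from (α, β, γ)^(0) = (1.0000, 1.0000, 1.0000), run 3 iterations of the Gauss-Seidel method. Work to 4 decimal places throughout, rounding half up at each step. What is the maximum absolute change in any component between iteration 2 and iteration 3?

Iteration 1:
  α = (10 - (-2)·1.0000 - (-4)·1.0000) / (7) = 2.2857
  β = (11 - (3)·2.2857 - (3)·1.0000) / (10) = 0.1143
  γ = (-9 - (1)·2.2857 - (1)·0.1143) / (4) = -2.8500
Iteration 2:
  α = (10 - (-2)·0.1143 - (-4)·-2.8500) / (7) = -0.1673
  β = (11 - (3)·-0.1673 - (3)·-2.8500) / (10) = 2.0052
  γ = (-9 - (1)·-0.1673 - (1)·2.0052) / (4) = -2.7095
Iteration 3:
  α = (10 - (-2)·2.0052 - (-4)·-2.7095) / (7) = 0.4532
  β = (11 - (3)·0.4532 - (3)·-2.7095) / (10) = 1.7769
  γ = (-9 - (1)·0.4532 - (1)·1.7769) / (4) = -2.8075
Change: (0.6205, -0.2283, -0.0980) → max |·| = 0.6205

0.6205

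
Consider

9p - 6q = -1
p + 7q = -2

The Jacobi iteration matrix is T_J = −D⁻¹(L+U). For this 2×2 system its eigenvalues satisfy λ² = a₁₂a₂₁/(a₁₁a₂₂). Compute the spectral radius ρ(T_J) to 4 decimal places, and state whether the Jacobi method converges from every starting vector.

0.3086

a₁₂a₂₁/(a₁₁a₂₂) = (-6)·(1) / ((9)·(7)) = -0.095238
ρ = √|-0.095238| = √0.095238 = 0.3086
ρ < 1, so Jacobi converges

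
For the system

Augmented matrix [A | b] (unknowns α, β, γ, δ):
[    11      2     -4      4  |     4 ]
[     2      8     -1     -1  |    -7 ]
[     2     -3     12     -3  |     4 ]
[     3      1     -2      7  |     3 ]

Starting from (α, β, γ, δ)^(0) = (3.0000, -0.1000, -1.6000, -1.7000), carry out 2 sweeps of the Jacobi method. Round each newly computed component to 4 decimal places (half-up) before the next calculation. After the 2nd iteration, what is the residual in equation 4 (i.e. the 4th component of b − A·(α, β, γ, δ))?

-2.4195

Iteration 1:
  α = (4 - (2)·-0.1000 - (-4)·-1.6000 - (4)·-1.7000) / (11) = 0.4182
  β = (-7 - (2)·3.0000 - (-1)·-1.6000 - (-1)·-1.7000) / (8) = -2.0375
  γ = (4 - (2)·3.0000 - (-3)·-0.1000 - (-3)·-1.7000) / (12) = -0.6167
  δ = (3 - (3)·3.0000 - (1)·-0.1000 - (-2)·-1.6000) / (7) = -1.3000
Iteration 2:
  α = (4 - (2)·-2.0375 - (-4)·-0.6167 - (4)·-1.3000) / (11) = 0.9826
  β = (-7 - (2)·0.4182 - (-1)·-0.6167 - (-1)·-1.3000) / (8) = -1.2191
  γ = (4 - (2)·0.4182 - (-3)·-2.0375 - (-3)·-1.3000) / (12) = -0.5707
  δ = (3 - (3)·0.4182 - (1)·-2.0375 - (-2)·-0.6167) / (7) = 0.3642
Residual b − A·x = (-8.1100, 0.5811, 6.3185, -2.4195)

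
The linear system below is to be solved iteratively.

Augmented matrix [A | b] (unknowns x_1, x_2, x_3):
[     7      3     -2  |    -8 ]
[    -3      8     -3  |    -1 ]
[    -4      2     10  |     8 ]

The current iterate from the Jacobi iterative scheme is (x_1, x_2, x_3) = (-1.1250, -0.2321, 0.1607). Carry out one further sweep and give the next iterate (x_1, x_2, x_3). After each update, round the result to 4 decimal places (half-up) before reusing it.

(-0.9975, -0.4866, 0.3964)

One sweep:
  x_1 = (-8 - (3)·-0.2321 - (-2)·0.1607) / (7) = -0.9975
  x_2 = (-1 - (-3)·-1.1250 - (-3)·0.1607) / (8) = -0.4866
  x_3 = (8 - (-4)·-1.1250 - (2)·-0.2321) / (10) = 0.3964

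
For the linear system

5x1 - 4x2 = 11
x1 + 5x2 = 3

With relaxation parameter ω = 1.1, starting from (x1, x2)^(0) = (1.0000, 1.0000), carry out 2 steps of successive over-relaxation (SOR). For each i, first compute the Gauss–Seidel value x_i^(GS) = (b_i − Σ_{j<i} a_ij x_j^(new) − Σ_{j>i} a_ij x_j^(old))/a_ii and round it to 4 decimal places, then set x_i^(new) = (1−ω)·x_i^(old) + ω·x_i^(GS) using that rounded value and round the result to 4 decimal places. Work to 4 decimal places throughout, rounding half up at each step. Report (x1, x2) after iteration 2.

Iteration 1:
  x1: GS value = (11 - (-4)·1.0000) / (5) = 3.0000;  x1 ← (1−ω)·1.0000 + ω·3.0000 = 3.2000
  x2: GS value = (3 - (1)·3.2000) / (5) = -0.0400;  x2 ← (1−ω)·1.0000 + ω·-0.0400 = -0.1440
Iteration 2:
  x1: GS value = (11 - (-4)·-0.1440) / (5) = 2.0848;  x1 ← (1−ω)·3.2000 + ω·2.0848 = 1.9733
  x2: GS value = (3 - (1)·1.9733) / (5) = 0.2053;  x2 ← (1−ω)·-0.1440 + ω·0.2053 = 0.2402

(1.9733, 0.2402)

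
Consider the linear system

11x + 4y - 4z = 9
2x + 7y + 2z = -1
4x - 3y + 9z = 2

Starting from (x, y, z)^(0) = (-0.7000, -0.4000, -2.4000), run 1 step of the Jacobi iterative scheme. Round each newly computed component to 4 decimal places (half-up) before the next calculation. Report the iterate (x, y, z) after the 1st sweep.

Iteration 1:
  x = (9 - (4)·-0.4000 - (-4)·-2.4000) / (11) = 0.0909
  y = (-1 - (2)·-0.7000 - (2)·-2.4000) / (7) = 0.7429
  z = (2 - (4)·-0.7000 - (-3)·-0.4000) / (9) = 0.4000

(0.0909, 0.7429, 0.4000)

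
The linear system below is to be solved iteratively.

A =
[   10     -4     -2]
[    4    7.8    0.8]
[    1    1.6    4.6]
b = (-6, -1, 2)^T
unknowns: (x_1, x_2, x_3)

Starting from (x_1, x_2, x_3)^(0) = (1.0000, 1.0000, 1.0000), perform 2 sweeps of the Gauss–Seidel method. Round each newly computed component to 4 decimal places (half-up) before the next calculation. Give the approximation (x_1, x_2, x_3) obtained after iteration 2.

Iteration 1:
  x_1 = (-6 - (-4)·1.0000 - (-2)·1.0000) / (10) = 0.0000
  x_2 = (-1 - (4)·0.0000 - (0.8)·1.0000) / (7.8) = -0.2308
  x_3 = (2 - (1)·0.0000 - (1.6)·-0.2308) / (4.6) = 0.5151
Iteration 2:
  x_1 = (-6 - (-4)·-0.2308 - (-2)·0.5151) / (10) = -0.5893
  x_2 = (-1 - (4)·-0.5893 - (0.8)·0.5151) / (7.8) = 0.1212
  x_3 = (2 - (1)·-0.5893 - (1.6)·0.1212) / (4.6) = 0.5207

(-0.5893, 0.1212, 0.5207)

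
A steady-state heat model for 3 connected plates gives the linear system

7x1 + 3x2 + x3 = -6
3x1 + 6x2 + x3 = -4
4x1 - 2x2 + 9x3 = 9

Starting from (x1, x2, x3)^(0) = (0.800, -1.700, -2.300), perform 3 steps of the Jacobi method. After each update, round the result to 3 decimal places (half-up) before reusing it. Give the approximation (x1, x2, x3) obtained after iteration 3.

(-0.618, -0.492, 1.088)

Iteration 1:
  x1 = (-6 - (3)·-1.700 - (1)·-2.300) / (7) = 0.200
  x2 = (-4 - (3)·0.800 - (1)·-2.300) / (6) = -0.683
  x3 = (9 - (4)·0.800 - (-2)·-1.700) / (9) = 0.267
Iteration 2:
  x1 = (-6 - (3)·-0.683 - (1)·0.267) / (7) = -0.603
  x2 = (-4 - (3)·0.200 - (1)·0.267) / (6) = -0.811
  x3 = (9 - (4)·0.200 - (-2)·-0.683) / (9) = 0.759
Iteration 3:
  x1 = (-6 - (3)·-0.811 - (1)·0.759) / (7) = -0.618
  x2 = (-4 - (3)·-0.603 - (1)·0.759) / (6) = -0.492
  x3 = (9 - (4)·-0.603 - (-2)·-0.811) / (9) = 1.088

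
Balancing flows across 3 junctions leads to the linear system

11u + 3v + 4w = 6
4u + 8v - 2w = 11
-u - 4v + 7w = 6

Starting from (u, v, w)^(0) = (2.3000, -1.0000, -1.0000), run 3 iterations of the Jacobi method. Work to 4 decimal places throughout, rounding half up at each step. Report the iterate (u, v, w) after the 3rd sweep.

Iteration 1:
  u = (6 - (3)·-1.0000 - (4)·-1.0000) / (11) = 1.1818
  v = (11 - (4)·2.3000 - (-2)·-1.0000) / (8) = -0.0250
  w = (6 - (-1)·2.3000 - (-4)·-1.0000) / (7) = 0.6143
Iteration 2:
  u = (6 - (3)·-0.0250 - (4)·0.6143) / (11) = 0.3289
  v = (11 - (4)·1.1818 - (-2)·0.6143) / (8) = 0.9377
  w = (6 - (-1)·1.1818 - (-4)·-0.0250) / (7) = 1.0117
Iteration 3:
  u = (6 - (3)·0.9377 - (4)·1.0117) / (11) = -0.0782
  v = (11 - (4)·0.3289 - (-2)·1.0117) / (8) = 1.4635
  w = (6 - (-1)·0.3289 - (-4)·0.9377) / (7) = 1.4400

(-0.0782, 1.4635, 1.4400)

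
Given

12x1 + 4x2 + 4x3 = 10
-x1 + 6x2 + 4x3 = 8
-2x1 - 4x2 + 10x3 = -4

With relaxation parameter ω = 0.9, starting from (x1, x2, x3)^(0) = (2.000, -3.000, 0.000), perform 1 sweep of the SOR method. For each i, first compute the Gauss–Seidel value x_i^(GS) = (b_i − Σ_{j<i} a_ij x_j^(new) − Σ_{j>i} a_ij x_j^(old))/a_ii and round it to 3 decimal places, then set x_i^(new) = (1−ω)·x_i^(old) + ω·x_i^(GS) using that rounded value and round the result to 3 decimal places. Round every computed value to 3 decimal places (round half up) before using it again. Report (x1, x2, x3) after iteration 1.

Iteration 1:
  x1: GS value = (10 - (4)·-3.000 - (4)·0.000) / (12) = 1.833;  x1 ← (1−ω)·2.000 + ω·1.833 = 1.850
  x2: GS value = (8 - (-1)·1.850 - (4)·0.000) / (6) = 1.642;  x2 ← (1−ω)·-3.000 + ω·1.642 = 1.178
  x3: GS value = (-4 - (-2)·1.850 - (-4)·1.178) / (10) = 0.441;  x3 ← (1−ω)·0.000 + ω·0.441 = 0.397

(1.850, 1.178, 0.397)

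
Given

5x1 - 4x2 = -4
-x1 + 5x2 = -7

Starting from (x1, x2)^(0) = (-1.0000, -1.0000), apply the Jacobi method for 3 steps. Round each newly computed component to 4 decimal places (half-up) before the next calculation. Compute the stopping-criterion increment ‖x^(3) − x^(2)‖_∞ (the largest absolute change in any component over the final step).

Iteration 1:
  x1 = (-4 - (-4)·-1.0000) / (5) = -1.6000
  x2 = (-7 - (-1)·-1.0000) / (5) = -1.6000
Iteration 2:
  x1 = (-4 - (-4)·-1.6000) / (5) = -2.0800
  x2 = (-7 - (-1)·-1.6000) / (5) = -1.7200
Iteration 3:
  x1 = (-4 - (-4)·-1.7200) / (5) = -2.1760
  x2 = (-7 - (-1)·-2.0800) / (5) = -1.8160
Change: (-0.0960, -0.0960) → max |·| = 0.0960

0.0960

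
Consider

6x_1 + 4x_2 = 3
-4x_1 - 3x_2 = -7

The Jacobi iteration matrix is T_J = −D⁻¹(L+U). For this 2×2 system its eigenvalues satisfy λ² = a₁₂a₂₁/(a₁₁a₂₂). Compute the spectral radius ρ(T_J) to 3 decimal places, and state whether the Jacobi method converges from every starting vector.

0.943

a₁₂a₂₁/(a₁₁a₂₂) = (4)·(-4) / ((6)·(-3)) = 0.888889
ρ = √|0.888889| = √0.888889 = 0.943
ρ < 1, so Jacobi converges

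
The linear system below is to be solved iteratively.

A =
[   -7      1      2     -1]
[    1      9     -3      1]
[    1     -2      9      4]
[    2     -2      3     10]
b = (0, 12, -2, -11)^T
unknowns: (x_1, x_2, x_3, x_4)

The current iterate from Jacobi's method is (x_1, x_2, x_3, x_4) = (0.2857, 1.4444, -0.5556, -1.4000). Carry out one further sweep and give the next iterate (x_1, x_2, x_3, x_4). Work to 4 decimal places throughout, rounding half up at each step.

One sweep:
  x_1 = (0 - (1)·1.4444 - (2)·-0.5556 - (-1)·-1.4000) / (-7) = 0.2476
  x_2 = (12 - (1)·0.2857 - (-3)·-0.5556 - (1)·-1.4000) / (9) = 1.2719
  x_3 = (-2 - (1)·0.2857 - (-2)·1.4444 - (4)·-1.4000) / (9) = 0.6892
  x_4 = (-11 - (2)·0.2857 - (-2)·1.4444 - (3)·-0.5556) / (10) = -0.7016

(0.2476, 1.2719, 0.6892, -0.7016)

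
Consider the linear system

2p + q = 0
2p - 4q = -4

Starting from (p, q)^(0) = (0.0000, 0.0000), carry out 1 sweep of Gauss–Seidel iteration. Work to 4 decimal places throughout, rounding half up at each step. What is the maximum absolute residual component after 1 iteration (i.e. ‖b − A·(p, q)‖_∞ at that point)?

1.0000

Iteration 1:
  p = (0 - (1)·0.0000) / (2) = 0.0000
  q = (-4 - (2)·0.0000) / (-4) = 1.0000
Residual b − A·x = (-1.0000, 0.0000); ∞-norm = 1.0000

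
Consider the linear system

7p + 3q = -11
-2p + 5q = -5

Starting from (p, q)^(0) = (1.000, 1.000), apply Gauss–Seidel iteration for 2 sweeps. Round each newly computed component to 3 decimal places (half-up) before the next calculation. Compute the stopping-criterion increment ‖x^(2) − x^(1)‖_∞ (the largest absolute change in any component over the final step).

1.200

Iteration 1:
  p = (-11 - (3)·1.000) / (7) = -2.000
  q = (-5 - (-2)·-2.000) / (5) = -1.800
Iteration 2:
  p = (-11 - (3)·-1.800) / (7) = -0.800
  q = (-5 - (-2)·-0.800) / (5) = -1.320
Change: (1.200, 0.480) → max |·| = 1.200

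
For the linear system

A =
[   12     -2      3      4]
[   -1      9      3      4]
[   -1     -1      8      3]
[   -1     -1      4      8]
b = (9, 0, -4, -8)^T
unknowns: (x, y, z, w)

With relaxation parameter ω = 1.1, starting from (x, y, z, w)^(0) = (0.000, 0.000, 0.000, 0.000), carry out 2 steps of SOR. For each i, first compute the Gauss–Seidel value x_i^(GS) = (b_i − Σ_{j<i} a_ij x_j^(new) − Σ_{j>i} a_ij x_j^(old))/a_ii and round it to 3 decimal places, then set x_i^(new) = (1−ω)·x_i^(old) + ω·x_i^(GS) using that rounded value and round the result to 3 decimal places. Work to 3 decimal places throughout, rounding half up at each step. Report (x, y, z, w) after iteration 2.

Iteration 1:
  x: GS value = (9 - (-2)·0.000 - (3)·0.000 - (4)·0.000) / (12) = 0.750;  x ← (1−ω)·0.000 + ω·0.750 = 0.825
  y: GS value = (0 - (-1)·0.825 - (3)·0.000 - (4)·0.000) / (9) = 0.092;  y ← (1−ω)·0.000 + ω·0.092 = 0.101
  z: GS value = (-4 - (-1)·0.825 - (-1)·0.101 - (3)·0.000) / (8) = -0.384;  z ← (1−ω)·0.000 + ω·-0.384 = -0.422
  w: GS value = (-8 - (-1)·0.825 - (-1)·0.101 - (4)·-0.422) / (8) = -0.673;  w ← (1−ω)·0.000 + ω·-0.673 = -0.740
Iteration 2:
  x: GS value = (9 - (-2)·0.101 - (3)·-0.422 - (4)·-0.740) / (12) = 1.119;  x ← (1−ω)·0.825 + ω·1.119 = 1.148
  y: GS value = (0 - (-1)·1.148 - (3)·-0.422 - (4)·-0.740) / (9) = 0.597;  y ← (1−ω)·0.101 + ω·0.597 = 0.647
  z: GS value = (-4 - (-1)·1.148 - (-1)·0.647 - (3)·-0.740) / (8) = 0.002;  z ← (1−ω)·-0.422 + ω·0.002 = 0.044
  w: GS value = (-8 - (-1)·1.148 - (-1)·0.647 - (4)·0.044) / (8) = -0.798;  w ← (1−ω)·-0.740 + ω·-0.798 = -0.804

(1.148, 0.647, 0.044, -0.804)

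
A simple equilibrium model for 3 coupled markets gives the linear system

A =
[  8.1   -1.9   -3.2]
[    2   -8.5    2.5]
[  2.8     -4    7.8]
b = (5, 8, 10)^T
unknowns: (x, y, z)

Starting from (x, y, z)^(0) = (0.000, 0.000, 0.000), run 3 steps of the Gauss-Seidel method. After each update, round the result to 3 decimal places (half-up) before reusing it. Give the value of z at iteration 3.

Iteration 1:
  x = (5 - (-1.9)·0.000 - (-3.2)·0.000) / (8.1) = 0.617
  y = (8 - (2)·0.617 - (2.5)·0.000) / (-8.5) = -0.796
  z = (10 - (2.8)·0.617 - (-4)·-0.796) / (7.8) = 0.652
Iteration 2:
  x = (5 - (-1.9)·-0.796 - (-3.2)·0.652) / (8.1) = 0.688
  y = (8 - (2)·0.688 - (2.5)·0.652) / (-8.5) = -0.588
  z = (10 - (2.8)·0.688 - (-4)·-0.588) / (7.8) = 0.734
Iteration 3:
  x = (5 - (-1.9)·-0.588 - (-3.2)·0.734) / (8.1) = 0.769
  y = (8 - (2)·0.769 - (2.5)·0.734) / (-8.5) = -0.544
  z = (10 - (2.8)·0.769 - (-4)·-0.544) / (7.8) = 0.727

0.727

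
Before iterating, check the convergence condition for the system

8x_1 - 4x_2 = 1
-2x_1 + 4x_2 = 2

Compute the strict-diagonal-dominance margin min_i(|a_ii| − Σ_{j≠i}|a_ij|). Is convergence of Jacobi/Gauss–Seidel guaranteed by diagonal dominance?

2

row 1: |8| − (4) = 4
row 2: |4| − (2) = 2
minimum over rows = 2 → strictly diagonally dominant (convergence guaranteed)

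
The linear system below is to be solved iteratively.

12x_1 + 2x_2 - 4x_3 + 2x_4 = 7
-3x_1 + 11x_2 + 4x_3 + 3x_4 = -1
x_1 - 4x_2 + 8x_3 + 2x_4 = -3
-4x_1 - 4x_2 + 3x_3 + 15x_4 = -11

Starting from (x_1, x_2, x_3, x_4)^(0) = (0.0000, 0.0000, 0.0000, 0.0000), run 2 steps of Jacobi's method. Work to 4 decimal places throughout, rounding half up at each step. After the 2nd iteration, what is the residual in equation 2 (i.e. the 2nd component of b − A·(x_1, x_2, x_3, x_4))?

-0.8414

Iteration 1:
  x_1 = (7 - (2)·0.0000 - (-4)·0.0000 - (2)·0.0000) / (12) = 0.5833
  x_2 = (-1 - (-3)·0.0000 - (4)·0.0000 - (3)·0.0000) / (11) = -0.0909
  x_3 = (-3 - (1)·0.0000 - (-4)·0.0000 - (2)·0.0000) / (8) = -0.3750
  x_4 = (-11 - (-4)·0.0000 - (-4)·0.0000 - (3)·0.0000) / (15) = -0.7333
Iteration 2:
  x_1 = (7 - (2)·-0.0909 - (-4)·-0.3750 - (2)·-0.7333) / (12) = 0.5957
  x_2 = (-1 - (-3)·0.5833 - (4)·-0.3750 - (3)·-0.7333) / (11) = 0.4045
  x_3 = (-3 - (1)·0.5833 - (-4)·-0.0909 - (2)·-0.7333) / (8) = -0.3100
  x_4 = (-11 - (-4)·0.5833 - (-4)·-0.0909 - (3)·-0.3750) / (15) = -0.5270
Residual b − A·x = (-1.1434, -0.8414, 1.5563, 1.8358)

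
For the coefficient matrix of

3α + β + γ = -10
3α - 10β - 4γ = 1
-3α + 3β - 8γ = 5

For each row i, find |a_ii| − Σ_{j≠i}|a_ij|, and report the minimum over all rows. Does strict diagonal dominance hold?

row 1: |3| − (1+1) = 1
row 2: |-10| − (3+4) = 3
row 3: |-8| − (3+3) = 2
minimum over rows = 1 → strictly diagonally dominant (convergence guaranteed)

1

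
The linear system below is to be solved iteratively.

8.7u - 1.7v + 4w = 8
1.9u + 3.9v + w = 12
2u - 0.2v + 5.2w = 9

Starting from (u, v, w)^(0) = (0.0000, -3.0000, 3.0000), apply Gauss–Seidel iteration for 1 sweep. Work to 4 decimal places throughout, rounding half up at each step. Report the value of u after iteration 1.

-1.0460

Iteration 1:
  u = (8 - (-1.7)·-3.0000 - (4)·3.0000) / (8.7) = -1.0460
  v = (12 - (1.9)·-1.0460 - (1)·3.0000) / (3.9) = 2.8173
  w = (9 - (2)·-1.0460 - (-0.2)·2.8173) / (5.2) = 2.2414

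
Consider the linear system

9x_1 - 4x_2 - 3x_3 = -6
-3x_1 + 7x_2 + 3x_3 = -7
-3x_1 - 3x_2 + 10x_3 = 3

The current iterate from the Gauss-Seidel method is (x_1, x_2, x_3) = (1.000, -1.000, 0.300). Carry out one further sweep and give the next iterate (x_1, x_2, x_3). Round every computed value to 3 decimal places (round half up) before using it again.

(-1.011, -1.562, -0.472)

One sweep:
  x_1 = (-6 - (-4)·-1.000 - (-3)·0.300) / (9) = -1.011
  x_2 = (-7 - (-3)·-1.011 - (3)·0.300) / (7) = -1.562
  x_3 = (3 - (-3)·-1.011 - (-3)·-1.562) / (10) = -0.472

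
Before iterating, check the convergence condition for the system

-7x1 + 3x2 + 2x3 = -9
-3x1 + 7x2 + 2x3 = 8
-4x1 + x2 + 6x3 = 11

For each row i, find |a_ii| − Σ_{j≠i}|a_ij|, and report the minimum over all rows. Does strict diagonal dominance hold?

row 1: |-7| − (3+2) = 2
row 2: |7| − (3+2) = 2
row 3: |6| − (4+1) = 1
minimum over rows = 1 → strictly diagonally dominant (convergence guaranteed)

1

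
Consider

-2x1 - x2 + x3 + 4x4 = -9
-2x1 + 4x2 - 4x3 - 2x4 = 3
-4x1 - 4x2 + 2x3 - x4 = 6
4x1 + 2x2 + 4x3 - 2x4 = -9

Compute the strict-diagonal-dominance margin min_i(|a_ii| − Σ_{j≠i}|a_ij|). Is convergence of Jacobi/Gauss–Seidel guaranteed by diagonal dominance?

-8

row 1: |-2| − (1+1+4) = -4
row 2: |4| − (2+4+2) = -4
row 3: |2| − (4+4+1) = -7
row 4: |-2| − (4+2+4) = -8
minimum over rows = -8 → not strictly diagonally dominant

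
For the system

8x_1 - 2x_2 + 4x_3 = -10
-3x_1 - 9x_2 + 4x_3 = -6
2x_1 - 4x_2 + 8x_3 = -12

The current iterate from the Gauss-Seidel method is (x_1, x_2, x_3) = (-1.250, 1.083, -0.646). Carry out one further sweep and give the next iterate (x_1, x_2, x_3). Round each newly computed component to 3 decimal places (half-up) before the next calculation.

One sweep:
  x_1 = (-10 - (-2)·1.083 - (4)·-0.646) / (8) = -0.656
  x_2 = (-6 - (-3)·-0.656 - (4)·-0.646) / (-9) = 0.598
  x_3 = (-12 - (2)·-0.656 - (-4)·0.598) / (8) = -1.037

(-0.656, 0.598, -1.037)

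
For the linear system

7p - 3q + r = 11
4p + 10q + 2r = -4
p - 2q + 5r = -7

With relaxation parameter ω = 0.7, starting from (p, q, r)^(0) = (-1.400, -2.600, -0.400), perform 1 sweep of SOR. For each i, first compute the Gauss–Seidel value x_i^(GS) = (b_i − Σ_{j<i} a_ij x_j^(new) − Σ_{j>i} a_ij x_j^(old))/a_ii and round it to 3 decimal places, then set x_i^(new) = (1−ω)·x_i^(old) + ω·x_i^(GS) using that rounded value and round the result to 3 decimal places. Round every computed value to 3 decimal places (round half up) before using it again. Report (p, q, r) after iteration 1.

(-0.060, -0.987, -1.368)

Iteration 1:
  p: GS value = (11 - (-3)·-2.600 - (1)·-0.400) / (7) = 0.514;  p ← (1−ω)·-1.400 + ω·0.514 = -0.060
  q: GS value = (-4 - (4)·-0.060 - (2)·-0.400) / (10) = -0.296;  q ← (1−ω)·-2.600 + ω·-0.296 = -0.987
  r: GS value = (-7 - (1)·-0.060 - (-2)·-0.987) / (5) = -1.783;  r ← (1−ω)·-0.400 + ω·-1.783 = -1.368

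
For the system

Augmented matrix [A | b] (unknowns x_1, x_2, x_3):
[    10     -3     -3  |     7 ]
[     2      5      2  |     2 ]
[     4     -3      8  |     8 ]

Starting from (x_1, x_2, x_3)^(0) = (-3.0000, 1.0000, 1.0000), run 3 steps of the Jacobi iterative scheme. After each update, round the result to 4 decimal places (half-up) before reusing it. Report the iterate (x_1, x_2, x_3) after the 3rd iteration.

Iteration 1:
  x_1 = (7 - (-3)·1.0000 - (-3)·1.0000) / (10) = 1.3000
  x_2 = (2 - (2)·-3.0000 - (2)·1.0000) / (5) = 1.2000
  x_3 = (8 - (4)·-3.0000 - (-3)·1.0000) / (8) = 2.8750
Iteration 2:
  x_1 = (7 - (-3)·1.2000 - (-3)·2.8750) / (10) = 1.9225
  x_2 = (2 - (2)·1.3000 - (2)·2.8750) / (5) = -1.2700
  x_3 = (8 - (4)·1.3000 - (-3)·1.2000) / (8) = 0.8000
Iteration 3:
  x_1 = (7 - (-3)·-1.2700 - (-3)·0.8000) / (10) = 0.5590
  x_2 = (2 - (2)·1.9225 - (2)·0.8000) / (5) = -0.6890
  x_3 = (8 - (4)·1.9225 - (-3)·-1.2700) / (8) = -0.4375

(0.5590, -0.6890, -0.4375)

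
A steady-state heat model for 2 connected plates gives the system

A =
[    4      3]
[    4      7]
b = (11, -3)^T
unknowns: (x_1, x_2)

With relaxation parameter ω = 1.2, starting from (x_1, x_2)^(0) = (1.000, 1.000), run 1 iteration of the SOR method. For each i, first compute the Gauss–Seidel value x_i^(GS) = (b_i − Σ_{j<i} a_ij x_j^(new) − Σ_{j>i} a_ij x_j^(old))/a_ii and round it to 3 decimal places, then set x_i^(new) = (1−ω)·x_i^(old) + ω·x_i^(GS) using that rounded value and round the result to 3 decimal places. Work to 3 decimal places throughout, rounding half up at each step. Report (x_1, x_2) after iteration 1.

Iteration 1:
  x_1: GS value = (11 - (3)·1.000) / (4) = 2.000;  x_1 ← (1−ω)·1.000 + ω·2.000 = 2.200
  x_2: GS value = (-3 - (4)·2.200) / (7) = -1.686;  x_2 ← (1−ω)·1.000 + ω·-1.686 = -2.223

(2.200, -2.223)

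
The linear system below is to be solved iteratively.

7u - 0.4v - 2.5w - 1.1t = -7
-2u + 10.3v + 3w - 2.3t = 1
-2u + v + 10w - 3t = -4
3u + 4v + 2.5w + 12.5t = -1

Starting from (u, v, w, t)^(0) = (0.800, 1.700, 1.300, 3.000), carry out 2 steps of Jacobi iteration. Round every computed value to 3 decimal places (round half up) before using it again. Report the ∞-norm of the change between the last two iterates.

1.261

Iteration 1:
  u = (-7 - (-0.4)·1.700 - (-2.5)·1.300 - (-1.1)·3.000) / (7) = 0.033
  v = (1 - (-2)·0.800 - (3)·1.300 - (-2.3)·3.000) / (10.3) = 0.544
  w = (-4 - (-2)·0.800 - (1)·1.700 - (-3)·3.000) / (10) = 0.490
  t = (-1 - (3)·0.800 - (4)·1.700 - (2.5)·1.300) / (12.5) = -1.076
Iteration 2:
  u = (-7 - (-0.4)·0.544 - (-2.5)·0.490 - (-1.1)·-1.076) / (7) = -0.963
  v = (1 - (-2)·0.033 - (3)·0.490 - (-2.3)·-1.076) / (10.3) = -0.279
  w = (-4 - (-2)·0.033 - (1)·0.544 - (-3)·-1.076) / (10) = -0.771
  t = (-1 - (3)·0.033 - (4)·0.544 - (2.5)·0.490) / (12.5) = -0.360
Change: (-0.996, -0.823, -1.261, 0.716) → max |·| = 1.261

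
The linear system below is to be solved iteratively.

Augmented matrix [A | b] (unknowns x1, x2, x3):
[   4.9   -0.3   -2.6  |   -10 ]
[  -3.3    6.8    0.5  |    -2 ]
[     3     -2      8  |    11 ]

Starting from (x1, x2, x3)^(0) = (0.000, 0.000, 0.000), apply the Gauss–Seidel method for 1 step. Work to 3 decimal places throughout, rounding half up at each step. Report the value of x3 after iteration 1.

1.819

Iteration 1:
  x1 = (-10 - (-0.3)·0.000 - (-2.6)·0.000) / (4.9) = -2.041
  x2 = (-2 - (-3.3)·-2.041 - (0.5)·0.000) / (6.8) = -1.285
  x3 = (11 - (3)·-2.041 - (-2)·-1.285) / (8) = 1.819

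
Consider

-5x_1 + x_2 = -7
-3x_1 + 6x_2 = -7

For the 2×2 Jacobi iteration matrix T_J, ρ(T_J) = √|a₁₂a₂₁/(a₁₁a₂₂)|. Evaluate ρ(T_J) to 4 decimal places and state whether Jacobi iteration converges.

0.3162

a₁₂a₂₁/(a₁₁a₂₂) = (1)·(-3) / ((-5)·(6)) = 0.100000
ρ = √|0.100000| = √0.100000 = 0.3162
ρ < 1, so Jacobi converges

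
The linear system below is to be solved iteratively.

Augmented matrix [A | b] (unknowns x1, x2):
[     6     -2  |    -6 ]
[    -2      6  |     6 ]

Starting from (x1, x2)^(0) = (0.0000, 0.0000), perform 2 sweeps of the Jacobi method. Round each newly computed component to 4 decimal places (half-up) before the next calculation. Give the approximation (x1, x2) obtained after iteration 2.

Iteration 1:
  x1 = (-6 - (-2)·0.0000) / (6) = -1.0000
  x2 = (6 - (-2)·0.0000) / (6) = 1.0000
Iteration 2:
  x1 = (-6 - (-2)·1.0000) / (6) = -0.6667
  x2 = (6 - (-2)·-1.0000) / (6) = 0.6667

(-0.6667, 0.6667)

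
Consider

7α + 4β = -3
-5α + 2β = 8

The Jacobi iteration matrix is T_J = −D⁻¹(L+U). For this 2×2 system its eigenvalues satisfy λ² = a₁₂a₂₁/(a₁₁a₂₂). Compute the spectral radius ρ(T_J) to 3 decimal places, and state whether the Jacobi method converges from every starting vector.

a₁₂a₂₁/(a₁₁a₂₂) = (4)·(-5) / ((7)·(2)) = -1.428571
ρ = √|-1.428571| = √1.428571 = 1.195
ρ > 1, so Jacobi diverges

1.195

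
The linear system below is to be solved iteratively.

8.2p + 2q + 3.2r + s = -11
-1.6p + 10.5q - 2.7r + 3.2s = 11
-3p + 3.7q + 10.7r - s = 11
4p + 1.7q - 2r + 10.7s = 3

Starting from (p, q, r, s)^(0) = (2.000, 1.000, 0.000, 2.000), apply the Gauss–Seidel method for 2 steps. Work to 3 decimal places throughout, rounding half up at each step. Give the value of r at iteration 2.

0.418

Iteration 1:
  p = (-11 - (2)·1.000 - (3.2)·0.000 - (1)·2.000) / (8.2) = -1.829
  q = (11 - (-1.6)·-1.829 - (-2.7)·0.000 - (3.2)·2.000) / (10.5) = 0.159
  r = (11 - (-3)·-1.829 - (3.7)·0.159 - (-1)·2.000) / (10.7) = 0.647
  s = (3 - (4)·-1.829 - (1.7)·0.159 - (-2)·0.647) / (10.7) = 1.060
Iteration 2:
  p = (-11 - (2)·0.159 - (3.2)·0.647 - (1)·1.060) / (8.2) = -1.762
  q = (11 - (-1.6)·-1.762 - (-2.7)·0.647 - (3.2)·1.060) / (10.5) = 0.622
  r = (11 - (-3)·-1.762 - (3.7)·0.622 - (-1)·1.060) / (10.7) = 0.418
  s = (3 - (4)·-1.762 - (1.7)·0.622 - (-2)·0.418) / (10.7) = 0.918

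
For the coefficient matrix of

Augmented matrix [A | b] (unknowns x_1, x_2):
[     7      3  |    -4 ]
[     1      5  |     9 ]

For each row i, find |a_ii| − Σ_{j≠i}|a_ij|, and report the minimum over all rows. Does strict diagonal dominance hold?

row 1: |7| − (3) = 4
row 2: |5| − (1) = 4
minimum over rows = 4 → strictly diagonally dominant (convergence guaranteed)

4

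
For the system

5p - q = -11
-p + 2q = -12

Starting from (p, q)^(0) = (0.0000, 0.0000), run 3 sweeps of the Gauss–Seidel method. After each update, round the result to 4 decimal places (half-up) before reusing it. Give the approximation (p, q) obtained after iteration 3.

(-3.7620, -7.8810)

Iteration 1:
  p = (-11 - (-1)·0.0000) / (5) = -2.2000
  q = (-12 - (-1)·-2.2000) / (2) = -7.1000
Iteration 2:
  p = (-11 - (-1)·-7.1000) / (5) = -3.6200
  q = (-12 - (-1)·-3.6200) / (2) = -7.8100
Iteration 3:
  p = (-11 - (-1)·-7.8100) / (5) = -3.7620
  q = (-12 - (-1)·-3.7620) / (2) = -7.8810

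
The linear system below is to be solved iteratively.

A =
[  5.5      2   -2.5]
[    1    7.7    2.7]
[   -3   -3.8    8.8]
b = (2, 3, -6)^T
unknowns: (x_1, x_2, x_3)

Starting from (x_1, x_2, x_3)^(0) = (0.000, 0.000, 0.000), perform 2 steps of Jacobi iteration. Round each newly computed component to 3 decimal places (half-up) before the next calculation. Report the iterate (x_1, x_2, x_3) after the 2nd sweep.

(-0.088, 0.581, -0.389)

Iteration 1:
  x_1 = (2 - (2)·0.000 - (-2.5)·0.000) / (5.5) = 0.364
  x_2 = (3 - (1)·0.000 - (2.7)·0.000) / (7.7) = 0.390
  x_3 = (-6 - (-3)·0.000 - (-3.8)·0.000) / (8.8) = -0.682
Iteration 2:
  x_1 = (2 - (2)·0.390 - (-2.5)·-0.682) / (5.5) = -0.088
  x_2 = (3 - (1)·0.364 - (2.7)·-0.682) / (7.7) = 0.581
  x_3 = (-6 - (-3)·0.364 - (-3.8)·0.390) / (8.8) = -0.389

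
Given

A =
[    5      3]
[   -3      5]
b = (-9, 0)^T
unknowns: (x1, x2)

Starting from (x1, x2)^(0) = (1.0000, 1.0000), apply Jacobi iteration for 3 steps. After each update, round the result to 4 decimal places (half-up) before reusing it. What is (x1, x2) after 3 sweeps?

Iteration 1:
  x1 = (-9 - (3)·1.0000) / (5) = -2.4000
  x2 = (0 - (-3)·1.0000) / (5) = 0.6000
Iteration 2:
  x1 = (-9 - (3)·0.6000) / (5) = -2.1600
  x2 = (0 - (-3)·-2.4000) / (5) = -1.4400
Iteration 3:
  x1 = (-9 - (3)·-1.4400) / (5) = -0.9360
  x2 = (0 - (-3)·-2.1600) / (5) = -1.2960

(-0.9360, -1.2960)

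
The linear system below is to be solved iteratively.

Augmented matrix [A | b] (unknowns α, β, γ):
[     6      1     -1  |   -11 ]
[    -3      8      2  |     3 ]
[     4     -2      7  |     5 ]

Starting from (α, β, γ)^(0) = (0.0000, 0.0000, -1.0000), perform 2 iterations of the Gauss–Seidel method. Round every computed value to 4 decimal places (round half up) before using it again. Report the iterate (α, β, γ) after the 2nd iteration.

(-1.5089, -0.6462, 1.3919)

Iteration 1:
  α = (-11 - (1)·0.0000 - (-1)·-1.0000) / (6) = -2.0000
  β = (3 - (-3)·-2.0000 - (2)·-1.0000) / (8) = -0.1250
  γ = (5 - (4)·-2.0000 - (-2)·-0.1250) / (7) = 1.8214
Iteration 2:
  α = (-11 - (1)·-0.1250 - (-1)·1.8214) / (6) = -1.5089
  β = (3 - (-3)·-1.5089 - (2)·1.8214) / (8) = -0.6462
  γ = (5 - (4)·-1.5089 - (-2)·-0.6462) / (7) = 1.3919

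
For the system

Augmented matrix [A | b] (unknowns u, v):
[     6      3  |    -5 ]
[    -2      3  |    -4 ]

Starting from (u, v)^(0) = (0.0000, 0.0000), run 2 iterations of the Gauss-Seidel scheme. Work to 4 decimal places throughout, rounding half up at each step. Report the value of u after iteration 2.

Iteration 1:
  u = (-5 - (3)·0.0000) / (6) = -0.8333
  v = (-4 - (-2)·-0.8333) / (3) = -1.8889
Iteration 2:
  u = (-5 - (3)·-1.8889) / (6) = 0.1111
  v = (-4 - (-2)·0.1111) / (3) = -1.2593

0.1111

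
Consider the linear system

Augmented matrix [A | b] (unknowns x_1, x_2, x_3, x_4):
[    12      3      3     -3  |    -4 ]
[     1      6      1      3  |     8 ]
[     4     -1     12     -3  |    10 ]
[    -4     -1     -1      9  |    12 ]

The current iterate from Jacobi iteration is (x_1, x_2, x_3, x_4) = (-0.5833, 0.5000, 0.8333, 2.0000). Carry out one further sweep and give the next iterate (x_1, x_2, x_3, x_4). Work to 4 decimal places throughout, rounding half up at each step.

(-0.1667, 0.2917, 1.5694, 1.2222)

One sweep:
  x_1 = (-4 - (3)·0.5000 - (3)·0.8333 - (-3)·2.0000) / (12) = -0.1667
  x_2 = (8 - (1)·-0.5833 - (1)·0.8333 - (3)·2.0000) / (6) = 0.2917
  x_3 = (10 - (4)·-0.5833 - (-1)·0.5000 - (-3)·2.0000) / (12) = 1.5694
  x_4 = (12 - (-4)·-0.5833 - (-1)·0.5000 - (-1)·0.8333) / (9) = 1.2222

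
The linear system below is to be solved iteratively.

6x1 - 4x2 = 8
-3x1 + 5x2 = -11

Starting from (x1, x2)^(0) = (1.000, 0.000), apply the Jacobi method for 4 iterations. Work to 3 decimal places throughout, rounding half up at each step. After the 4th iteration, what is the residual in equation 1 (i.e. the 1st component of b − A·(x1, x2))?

Iteration 1:
  x1 = (8 - (-4)·0.000) / (6) = 1.333
  x2 = (-11 - (-3)·1.000) / (5) = -1.600
Iteration 2:
  x1 = (8 - (-4)·-1.600) / (6) = 0.267
  x2 = (-11 - (-3)·1.333) / (5) = -1.400
Iteration 3:
  x1 = (8 - (-4)·-1.400) / (6) = 0.400
  x2 = (-11 - (-3)·0.267) / (5) = -2.040
Iteration 4:
  x1 = (8 - (-4)·-2.040) / (6) = -0.027
  x2 = (-11 - (-3)·0.400) / (5) = -1.960
Residual b − A·x = (0.322, -1.281)

0.322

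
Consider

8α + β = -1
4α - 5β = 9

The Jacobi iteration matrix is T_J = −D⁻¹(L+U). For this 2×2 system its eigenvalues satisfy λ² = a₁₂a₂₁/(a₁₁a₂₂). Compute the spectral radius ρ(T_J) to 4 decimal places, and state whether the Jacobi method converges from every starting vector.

0.3162

a₁₂a₂₁/(a₁₁a₂₂) = (1)·(4) / ((8)·(-5)) = -0.100000
ρ = √|-0.100000| = √0.100000 = 0.3162
ρ < 1, so Jacobi converges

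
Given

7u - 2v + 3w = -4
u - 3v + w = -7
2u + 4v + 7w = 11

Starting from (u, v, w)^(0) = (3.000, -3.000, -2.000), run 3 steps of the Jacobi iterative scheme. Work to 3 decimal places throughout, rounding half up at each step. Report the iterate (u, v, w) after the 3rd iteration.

Iteration 1:
  u = (-4 - (-2)·-3.000 - (3)·-2.000) / (7) = -0.571
  v = (-7 - (1)·3.000 - (1)·-2.000) / (-3) = 2.667
  w = (11 - (2)·3.000 - (4)·-3.000) / (7) = 2.429
Iteration 2:
  u = (-4 - (-2)·2.667 - (3)·2.429) / (7) = -0.850
  v = (-7 - (1)·-0.571 - (1)·2.429) / (-3) = 2.953
  w = (11 - (2)·-0.571 - (4)·2.667) / (7) = 0.211
Iteration 3:
  u = (-4 - (-2)·2.953 - (3)·0.211) / (7) = 0.182
  v = (-7 - (1)·-0.850 - (1)·0.211) / (-3) = 2.120
  w = (11 - (2)·-0.850 - (4)·2.953) / (7) = 0.127

(0.182, 2.120, 0.127)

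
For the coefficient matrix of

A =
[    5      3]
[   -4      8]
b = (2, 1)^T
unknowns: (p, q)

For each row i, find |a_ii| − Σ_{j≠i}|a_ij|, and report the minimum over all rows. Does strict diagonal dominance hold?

row 1: |5| − (3) = 2
row 2: |8| − (4) = 4
minimum over rows = 2 → strictly diagonally dominant (convergence guaranteed)

2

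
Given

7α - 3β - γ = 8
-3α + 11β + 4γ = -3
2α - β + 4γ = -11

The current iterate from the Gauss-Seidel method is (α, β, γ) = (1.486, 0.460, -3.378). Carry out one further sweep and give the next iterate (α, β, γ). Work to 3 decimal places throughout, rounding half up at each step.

One sweep:
  α = (8 - (-3)·0.460 - (-1)·-3.378) / (7) = 0.857
  β = (-3 - (-3)·0.857 - (4)·-3.378) / (11) = 1.189
  γ = (-11 - (2)·0.857 - (-1)·1.189) / (4) = -2.881

(0.857, 1.189, -2.881)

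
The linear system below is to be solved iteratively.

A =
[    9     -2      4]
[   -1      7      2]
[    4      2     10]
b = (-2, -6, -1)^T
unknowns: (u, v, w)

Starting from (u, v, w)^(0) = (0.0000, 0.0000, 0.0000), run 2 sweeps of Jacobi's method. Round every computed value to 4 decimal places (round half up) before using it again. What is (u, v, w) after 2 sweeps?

Iteration 1:
  u = (-2 - (-2)·0.0000 - (4)·0.0000) / (9) = -0.2222
  v = (-6 - (-1)·0.0000 - (2)·0.0000) / (7) = -0.8571
  w = (-1 - (4)·0.0000 - (2)·0.0000) / (10) = -0.1000
Iteration 2:
  u = (-2 - (-2)·-0.8571 - (4)·-0.1000) / (9) = -0.3682
  v = (-6 - (-1)·-0.2222 - (2)·-0.1000) / (7) = -0.8603
  w = (-1 - (4)·-0.2222 - (2)·-0.8571) / (10) = 0.1603

(-0.3682, -0.8603, 0.1603)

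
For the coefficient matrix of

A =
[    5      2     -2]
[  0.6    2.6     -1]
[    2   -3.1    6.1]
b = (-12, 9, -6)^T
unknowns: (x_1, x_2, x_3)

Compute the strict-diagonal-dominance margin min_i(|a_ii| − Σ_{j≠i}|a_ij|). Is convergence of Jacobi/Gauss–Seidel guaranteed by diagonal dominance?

row 1: |5| − (2+2) = 1
row 2: |2.6| − (0.6+1) = 1
row 3: |6.1| − (2+3.1) = 1
minimum over rows = 1 → strictly diagonally dominant (convergence guaranteed)

1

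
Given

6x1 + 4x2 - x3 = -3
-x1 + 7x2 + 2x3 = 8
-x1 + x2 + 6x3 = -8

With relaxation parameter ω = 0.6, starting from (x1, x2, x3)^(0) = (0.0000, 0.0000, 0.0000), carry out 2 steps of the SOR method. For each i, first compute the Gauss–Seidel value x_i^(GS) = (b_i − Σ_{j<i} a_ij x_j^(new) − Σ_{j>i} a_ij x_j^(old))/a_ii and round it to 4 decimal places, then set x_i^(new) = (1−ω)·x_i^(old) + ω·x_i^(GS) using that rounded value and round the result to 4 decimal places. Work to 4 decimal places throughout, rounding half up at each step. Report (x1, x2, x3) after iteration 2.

Iteration 1:
  x1: GS value = (-3 - (4)·0.0000 - (-1)·0.0000) / (6) = -0.5000;  x1 ← (1−ω)·0.0000 + ω·-0.5000 = -0.3000
  x2: GS value = (8 - (-1)·-0.3000 - (2)·0.0000) / (7) = 1.1000;  x2 ← (1−ω)·0.0000 + ω·1.1000 = 0.6600
  x3: GS value = (-8 - (-1)·-0.3000 - (1)·0.6600) / (6) = -1.4933;  x3 ← (1−ω)·0.0000 + ω·-1.4933 = -0.8960
Iteration 2:
  x1: GS value = (-3 - (4)·0.6600 - (-1)·-0.8960) / (6) = -1.0893;  x1 ← (1−ω)·-0.3000 + ω·-1.0893 = -0.7736
  x2: GS value = (8 - (-1)·-0.7736 - (2)·-0.8960) / (7) = 1.2883;  x2 ← (1−ω)·0.6600 + ω·1.2883 = 1.0370
  x3: GS value = (-8 - (-1)·-0.7736 - (1)·1.0370) / (6) = -1.6351;  x3 ← (1−ω)·-0.8960 + ω·-1.6351 = -1.3395

(-0.7736, 1.0370, -1.3395)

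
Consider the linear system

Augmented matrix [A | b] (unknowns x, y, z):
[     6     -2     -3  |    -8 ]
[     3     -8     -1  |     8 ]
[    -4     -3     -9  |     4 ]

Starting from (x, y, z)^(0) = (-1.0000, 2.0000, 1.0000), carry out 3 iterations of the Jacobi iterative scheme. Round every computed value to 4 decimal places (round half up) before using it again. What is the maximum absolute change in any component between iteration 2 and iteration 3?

0.8495

Iteration 1:
  x = (-8 - (-2)·2.0000 - (-3)·1.0000) / (6) = -0.1667
  y = (8 - (3)·-1.0000 - (-1)·1.0000) / (-8) = -1.5000
  z = (4 - (-4)·-1.0000 - (-3)·2.0000) / (-9) = -0.6667
Iteration 2:
  x = (-8 - (-2)·-1.5000 - (-3)·-0.6667) / (6) = -2.1667
  y = (8 - (3)·-0.1667 - (-1)·-0.6667) / (-8) = -0.9792
  z = (4 - (-4)·-0.1667 - (-3)·-1.5000) / (-9) = 0.1296
Iteration 3:
  x = (-8 - (-2)·-0.9792 - (-3)·0.1296) / (6) = -1.5949
  y = (8 - (3)·-2.1667 - (-1)·0.1296) / (-8) = -1.8287
  z = (4 - (-4)·-2.1667 - (-3)·-0.9792) / (-9) = 0.8449
Change: (0.5718, -0.8495, 0.7153) → max |·| = 0.8495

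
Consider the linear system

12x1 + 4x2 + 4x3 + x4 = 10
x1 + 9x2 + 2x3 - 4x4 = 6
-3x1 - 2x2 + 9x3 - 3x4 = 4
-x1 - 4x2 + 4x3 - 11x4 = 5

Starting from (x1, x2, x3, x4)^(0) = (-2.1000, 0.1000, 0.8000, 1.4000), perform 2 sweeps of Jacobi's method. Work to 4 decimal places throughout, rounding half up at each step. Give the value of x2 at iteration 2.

Iteration 1:
  x1 = (10 - (4)·0.1000 - (4)·0.8000 - (1)·1.4000) / (12) = 0.4167
  x2 = (6 - (1)·-2.1000 - (2)·0.8000 - (-4)·1.4000) / (9) = 1.3444
  x3 = (4 - (-3)·-2.1000 - (-2)·0.1000 - (-3)·1.4000) / (9) = 0.2333
  x4 = (5 - (-1)·-2.1000 - (-4)·0.1000 - (4)·0.8000) / (-11) = -0.0091
Iteration 2:
  x1 = (10 - (4)·1.3444 - (4)·0.2333 - (1)·-0.0091) / (12) = 0.3082
  x2 = (6 - (1)·0.4167 - (2)·0.2333 - (-4)·-0.0091) / (9) = 0.5645
  x3 = (4 - (-3)·0.4167 - (-2)·1.3444 - (-3)·-0.0091) / (9) = 0.8791
  x4 = (5 - (-1)·0.4167 - (-4)·1.3444 - (4)·0.2333) / (-11) = -0.8965

0.5645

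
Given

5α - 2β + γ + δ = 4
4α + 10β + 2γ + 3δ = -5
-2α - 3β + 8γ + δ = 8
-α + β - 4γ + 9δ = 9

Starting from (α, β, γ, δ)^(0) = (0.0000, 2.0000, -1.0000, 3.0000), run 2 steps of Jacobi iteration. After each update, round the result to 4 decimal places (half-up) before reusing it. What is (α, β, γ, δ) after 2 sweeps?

(-0.0217, -1.3550, 0.8083, 1.8778)

Iteration 1:
  α = (4 - (-2)·2.0000 - (1)·-1.0000 - (1)·3.0000) / (5) = 1.2000
  β = (-5 - (4)·0.0000 - (2)·-1.0000 - (3)·3.0000) / (10) = -1.2000
  γ = (8 - (-2)·0.0000 - (-3)·2.0000 - (1)·3.0000) / (8) = 1.3750
  δ = (9 - (-1)·0.0000 - (1)·2.0000 - (-4)·-1.0000) / (9) = 0.3333
Iteration 2:
  α = (4 - (-2)·-1.2000 - (1)·1.3750 - (1)·0.3333) / (5) = -0.0217
  β = (-5 - (4)·1.2000 - (2)·1.3750 - (3)·0.3333) / (10) = -1.3550
  γ = (8 - (-2)·1.2000 - (-3)·-1.2000 - (1)·0.3333) / (8) = 0.8083
  δ = (9 - (-1)·1.2000 - (1)·-1.2000 - (-4)·1.3750) / (9) = 1.8778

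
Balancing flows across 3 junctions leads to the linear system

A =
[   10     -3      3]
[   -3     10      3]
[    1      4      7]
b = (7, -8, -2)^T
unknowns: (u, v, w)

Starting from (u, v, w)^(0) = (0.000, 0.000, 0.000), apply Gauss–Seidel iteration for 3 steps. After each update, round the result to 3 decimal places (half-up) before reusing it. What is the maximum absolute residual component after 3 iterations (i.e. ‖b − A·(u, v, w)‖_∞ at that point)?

0.109

Iteration 1:
  u = (7 - (-3)·0.000 - (3)·0.000) / (10) = 0.700
  v = (-8 - (-3)·0.700 - (3)·0.000) / (10) = -0.590
  w = (-2 - (1)·0.700 - (4)·-0.590) / (7) = -0.049
Iteration 2:
  u = (7 - (-3)·-0.590 - (3)·-0.049) / (10) = 0.538
  v = (-8 - (-3)·0.538 - (3)·-0.049) / (10) = -0.624
  w = (-2 - (1)·0.538 - (4)·-0.624) / (7) = -0.006
Iteration 3:
  u = (7 - (-3)·-0.624 - (3)·-0.006) / (10) = 0.515
  v = (-8 - (-3)·0.515 - (3)·-0.006) / (10) = -0.644
  w = (-2 - (1)·0.515 - (4)·-0.644) / (7) = 0.009
Residual b − A·x = (-0.109, -0.042, -0.002); ∞-norm = 0.109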